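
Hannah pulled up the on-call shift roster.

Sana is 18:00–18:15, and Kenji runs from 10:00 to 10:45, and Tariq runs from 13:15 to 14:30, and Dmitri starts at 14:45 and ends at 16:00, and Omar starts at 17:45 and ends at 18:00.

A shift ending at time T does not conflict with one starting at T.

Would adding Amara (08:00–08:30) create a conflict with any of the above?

No — it doesn't clash with anything

Kenji: starts 10:00 at or after Amara ends 08:30 → clear.
Tariq: starts 13:15 at or after Amara ends 08:30 → clear.
Dmitri: starts 14:45 at or after Amara ends 08:30 → clear.
Omar: starts 17:45 at or after Amara ends 08:30 → clear.
Sana: starts 18:00 at or after Amara ends 08:30 → clear.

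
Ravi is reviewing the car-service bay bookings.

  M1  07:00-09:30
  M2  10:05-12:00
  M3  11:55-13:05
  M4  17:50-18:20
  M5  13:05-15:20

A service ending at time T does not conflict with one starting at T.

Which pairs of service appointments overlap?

Check each pair: they overlap iff neither finishes before the other starts.
Sorted by start: M1, M2, M3, M5, M4.
M2 starts after M1 ends; M1 is clear from here.
M3 starts before M2 ends → M2 and M3 overlap.
M5 starts after M2 ends; M2 is clear from here.
M5 starts exactly when M3 ends (back-to-back, no overlap); M3 is clear from here.
M4 starts after M5 ends.

M2 & M3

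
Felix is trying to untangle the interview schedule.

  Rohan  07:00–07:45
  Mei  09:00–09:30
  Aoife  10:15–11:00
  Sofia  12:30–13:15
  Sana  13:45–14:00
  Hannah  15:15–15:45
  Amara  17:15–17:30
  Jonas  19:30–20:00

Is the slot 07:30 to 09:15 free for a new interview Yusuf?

Rohan: starts 07:00 before Yusuf ends 09:15, and ends 07:45 after Yusuf starts 07:30 → overlap.
Mei: starts 09:00 before Yusuf ends 09:15, and ends 09:30 after Yusuf starts 07:30 → overlap.
Aoife: starts 10:15 at or after Yusuf ends 09:15 → clear.
Sofia: starts 12:30 at or after Yusuf ends 09:15 → clear.
Sana: starts 13:45 at or after Yusuf ends 09:15 → clear.
Hannah: starts 15:15 at or after Yusuf ends 09:15 → clear.
Amara: starts 17:15 at or after Yusuf ends 09:15 → clear.
Jonas: starts 19:30 at or after Yusuf ends 09:15 → clear.
Yusuf overlaps Rohan, Mei.

No — it overlaps Mei, Rohan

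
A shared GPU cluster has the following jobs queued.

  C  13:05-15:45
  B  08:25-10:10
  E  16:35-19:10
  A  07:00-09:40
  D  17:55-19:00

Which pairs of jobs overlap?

Sorted by start: A, B, C, E, D.
B starts before A ends → A and B overlap.
C starts after A ends — done with A.
C starts after B ends — done with B.
E starts after C ends — done with C.
D starts before E ends → E and D overlap.

A & B, D & E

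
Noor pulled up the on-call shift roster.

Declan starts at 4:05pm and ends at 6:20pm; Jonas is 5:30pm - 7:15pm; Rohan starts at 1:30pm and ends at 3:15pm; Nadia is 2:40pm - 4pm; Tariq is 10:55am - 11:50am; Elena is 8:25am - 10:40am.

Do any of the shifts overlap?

Sorted by start: Elena, Tariq, Rohan, Nadia, Declan, Jonas.
Tariq starts after Elena ends; Elena is clear from here.
Rohan starts after Tariq ends; Tariq is clear from here.
Nadia starts before Rohan ends → Rohan and Nadia overlap.
That's a conflict, so the schedule is not conflict-free.

Yes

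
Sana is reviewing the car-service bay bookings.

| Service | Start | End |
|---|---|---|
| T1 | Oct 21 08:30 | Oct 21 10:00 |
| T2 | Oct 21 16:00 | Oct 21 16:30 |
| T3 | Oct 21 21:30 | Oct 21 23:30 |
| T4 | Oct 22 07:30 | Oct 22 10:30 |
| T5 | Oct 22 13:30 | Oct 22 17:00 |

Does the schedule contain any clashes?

Sorted by start: T1, T2, T3, T4, T5.
T2 starts after T1 ends, so nothing later overlaps T1 either.
T3 starts after T2 ends, so nothing later overlaps T2 either.
T4 starts after T3 ends, so nothing later overlaps T3 either.
T5 starts after T4 ends.
Every pair is clear; the schedule has no overlaps.

No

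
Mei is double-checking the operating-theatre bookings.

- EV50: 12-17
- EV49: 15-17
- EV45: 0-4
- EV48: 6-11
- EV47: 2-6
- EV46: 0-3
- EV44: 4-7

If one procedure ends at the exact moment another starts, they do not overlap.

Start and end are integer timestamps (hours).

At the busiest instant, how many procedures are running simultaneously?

3

Walk through starts and ends in time order (an end at T is processed before a start at T):
0 start EV45 → 1
0 start EV46 → 2
2 start EV47 → 3
3 end EV46 → 2
4 end EV45 → 1
4 start EV44 → 2
6 end EV47 → 1
6 start EV48 → 2
7 end EV44 → 1
11 end EV48 → 0
12 start EV50 → 1
15 start EV49 → 2
17 end EV49 → 1
17 end EV50 → 0
Peak is 3, at 2 (EV45, EV46, EV47).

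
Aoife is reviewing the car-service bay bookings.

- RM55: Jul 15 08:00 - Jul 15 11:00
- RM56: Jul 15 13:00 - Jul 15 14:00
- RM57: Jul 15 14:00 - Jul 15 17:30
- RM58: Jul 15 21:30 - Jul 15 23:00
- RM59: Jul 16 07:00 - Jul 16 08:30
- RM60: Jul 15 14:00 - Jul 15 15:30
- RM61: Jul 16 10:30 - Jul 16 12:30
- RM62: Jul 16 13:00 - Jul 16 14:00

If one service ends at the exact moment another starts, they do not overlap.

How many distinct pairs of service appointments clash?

1

Sorted by start: RM55, RM56, RM57, RM60, RM58, RM59, RM61, RM62.
RM56 starts after RM55 ends, so RM55 has no further overlaps.
RM57 starts exactly when RM56 ends (back-to-back, no overlap), so RM56 has no further overlaps.
RM60 starts before RM57 ends → RM57 and RM60 overlap.
RM58 starts after RM57 ends, so RM57 has no further overlaps.
RM58 starts after RM60 ends, so RM60 has no further overlaps.
RM59 starts after RM58 ends, so RM58 has no further overlaps.
RM61 starts after RM59 ends, so RM59 has no further overlaps.
RM62 starts after RM61 ends.
Overlapping pairs: RM57 & RM60 — 1 in total.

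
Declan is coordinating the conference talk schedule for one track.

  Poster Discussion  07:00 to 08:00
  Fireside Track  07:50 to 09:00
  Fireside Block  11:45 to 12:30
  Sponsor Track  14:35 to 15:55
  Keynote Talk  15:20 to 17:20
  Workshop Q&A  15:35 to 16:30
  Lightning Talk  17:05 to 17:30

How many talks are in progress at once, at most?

Sweep the timeline, counting +1 at each start and −1 at each end (ends before starts at a tie):
07:00 start Poster Discussion → 1
07:50 start Fireside Track → 2
08:00 end Poster Discussion → 1
09:00 end Fireside Track → 0
11:45 start Fireside Block → 1
12:30 end Fireside Block → 0
14:35 start Sponsor Track → 1
15:20 start Keynote Talk → 2
15:35 start Workshop Q&A → 3
15:55 end Sponsor Track → 2
16:30 end Workshop Q&A → 1
17:05 start Lightning Talk → 2
17:20 end Keynote Talk → 1
17:30 end Lightning Talk → 0
Peak is 3, at 15:35 (Keynote Talk, Sponsor Track, Workshop Q&A).

3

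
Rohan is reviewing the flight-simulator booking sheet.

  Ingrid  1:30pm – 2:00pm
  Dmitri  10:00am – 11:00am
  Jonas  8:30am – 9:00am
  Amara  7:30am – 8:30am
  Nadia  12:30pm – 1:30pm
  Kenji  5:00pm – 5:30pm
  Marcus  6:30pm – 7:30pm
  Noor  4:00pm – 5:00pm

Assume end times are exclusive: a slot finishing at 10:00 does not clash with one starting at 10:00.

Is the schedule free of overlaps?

Sorted by start: Amara, Jonas, Dmitri, Nadia, Ingrid, Noor, Kenji, Marcus.
Jonas starts exactly when Amara ends (back-to-back, no overlap); Amara is clear from here.
Dmitri starts after Jonas ends; Jonas is clear from here.
Nadia starts after Dmitri ends; Dmitri is clear from here.
Ingrid starts exactly when Nadia ends (back-to-back, no overlap); Nadia is clear from here.
Noor starts after Ingrid ends; Ingrid is clear from here.
Kenji starts exactly when Noor ends (back-to-back, no overlap); Noor is clear from here.
Marcus starts after Kenji ends.
Every pair is clear; the schedule has no overlaps.

Yes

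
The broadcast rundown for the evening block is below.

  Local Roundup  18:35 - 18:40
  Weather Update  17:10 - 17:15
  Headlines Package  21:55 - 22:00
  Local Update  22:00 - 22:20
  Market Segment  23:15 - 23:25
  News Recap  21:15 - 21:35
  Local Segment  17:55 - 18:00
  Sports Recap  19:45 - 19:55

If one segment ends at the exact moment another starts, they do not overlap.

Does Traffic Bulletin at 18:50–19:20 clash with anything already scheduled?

Weather Update: ends 17:15 at or before Traffic Bulletin starts 18:50 → clear.
Local Segment: ends 18:00 at or before Traffic Bulletin starts 18:50 → clear.
Local Roundup: ends 18:40 at or before Traffic Bulletin starts 18:50 → clear.
Sports Recap: starts 19:45 at or after Traffic Bulletin ends 19:20 → clear.
News Recap: starts 21:15 at or after Traffic Bulletin ends 19:20 → clear.
Headlines Package: starts 21:55 at or after Traffic Bulletin ends 19:20 → clear.
Local Update: starts 22:00 at or after Traffic Bulletin ends 19:20 → clear.
Market Segment: starts 23:15 at or after Traffic Bulletin ends 19:20 → clear.

No — it doesn't clash with anything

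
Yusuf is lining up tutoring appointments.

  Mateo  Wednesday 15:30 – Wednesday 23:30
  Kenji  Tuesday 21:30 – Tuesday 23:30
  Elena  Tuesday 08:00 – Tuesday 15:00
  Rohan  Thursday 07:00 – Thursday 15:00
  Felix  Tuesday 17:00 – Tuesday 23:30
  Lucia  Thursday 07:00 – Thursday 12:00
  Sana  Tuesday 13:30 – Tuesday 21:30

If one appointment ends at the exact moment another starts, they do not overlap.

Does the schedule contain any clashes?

Sorted by start: Elena, Sana, Felix, Kenji, Mateo, Lucia, Rohan.
Sana starts before Elena ends → Elena and Sana overlap.
That's a conflict, so the schedule is not conflict-free.

Yes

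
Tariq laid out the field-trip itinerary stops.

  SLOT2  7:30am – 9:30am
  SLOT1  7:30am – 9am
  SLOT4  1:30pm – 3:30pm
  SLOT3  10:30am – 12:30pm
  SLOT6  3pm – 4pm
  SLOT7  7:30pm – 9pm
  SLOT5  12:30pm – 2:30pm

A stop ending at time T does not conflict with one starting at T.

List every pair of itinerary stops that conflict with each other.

Sorted by start: SLOT1, SLOT2, SLOT3, SLOT5, SLOT4, SLOT6, SLOT7.
SLOT2 starts before SLOT1 ends → SLOT1 and SLOT2 overlap.
SLOT3 starts after SLOT1 ends, so nothing later overlaps SLOT1 either.
SLOT3 starts after SLOT2 ends, so nothing later overlaps SLOT2 either.
SLOT5 starts exactly when SLOT3 ends (back-to-back, no overlap), so nothing later overlaps SLOT3 either.
SLOT4 starts before SLOT5 ends → SLOT5 and SLOT4 overlap.
SLOT6 starts after SLOT5 ends, so nothing later overlaps SLOT5 either.
SLOT6 starts before SLOT4 ends → SLOT4 and SLOT6 overlap.
SLOT7 starts after SLOT4 ends.
SLOT7 starts after SLOT6 ends.

SLOT1 & SLOT2, SLOT4 & SLOT5, SLOT4 & SLOT6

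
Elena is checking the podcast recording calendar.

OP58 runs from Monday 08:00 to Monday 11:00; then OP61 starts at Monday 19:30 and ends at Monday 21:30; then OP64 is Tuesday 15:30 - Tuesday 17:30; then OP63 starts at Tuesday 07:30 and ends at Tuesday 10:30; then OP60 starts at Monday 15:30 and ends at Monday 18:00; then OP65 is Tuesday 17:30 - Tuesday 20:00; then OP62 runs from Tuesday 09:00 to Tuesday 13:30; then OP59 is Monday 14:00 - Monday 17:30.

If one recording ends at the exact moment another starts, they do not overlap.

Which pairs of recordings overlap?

OP59 & OP60, OP62 & OP63

Sorted by start: OP58, OP59, OP60, OP61, OP63, OP62, OP64, OP65.
OP59 starts after OP58 ends, so nothing later overlaps OP58 either.
OP60 starts before OP59 ends → OP59 and OP60 overlap.
OP61 starts after OP59 ends, so nothing later overlaps OP59 either.
OP61 starts after OP60 ends, so nothing later overlaps OP60 either.
OP63 starts after OP61 ends, so nothing later overlaps OP61 either.
OP62 starts before OP63 ends → OP63 and OP62 overlap.
OP64 starts after OP63 ends, so nothing later overlaps OP63 either.
OP64 starts after OP62 ends, so nothing later overlaps OP62 either.
OP65 starts exactly when OP64 ends (back-to-back, no overlap).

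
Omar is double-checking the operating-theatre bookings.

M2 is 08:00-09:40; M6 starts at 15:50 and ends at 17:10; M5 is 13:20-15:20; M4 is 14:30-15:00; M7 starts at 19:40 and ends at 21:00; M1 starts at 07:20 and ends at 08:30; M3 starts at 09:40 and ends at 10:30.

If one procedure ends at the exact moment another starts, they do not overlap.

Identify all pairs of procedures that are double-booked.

M1 & M2, M4 & M5

Sorted by start: M1, M2, M3, M5, M4, M6, M7.
M2 starts before M1 ends → M1 and M2 overlap.
M3 starts after M1 ends; M1 is clear from here.
M3 starts exactly when M2 ends (back-to-back, no overlap); M2 is clear from here.
M5 starts after M3 ends; M3 is clear from here.
M4 starts before M5 ends → M5 and M4 overlap.
M6 starts after M5 ends; M5 is clear from here.
M6 starts after M4 ends; M4 is clear from here.
M7 starts after M6 ends.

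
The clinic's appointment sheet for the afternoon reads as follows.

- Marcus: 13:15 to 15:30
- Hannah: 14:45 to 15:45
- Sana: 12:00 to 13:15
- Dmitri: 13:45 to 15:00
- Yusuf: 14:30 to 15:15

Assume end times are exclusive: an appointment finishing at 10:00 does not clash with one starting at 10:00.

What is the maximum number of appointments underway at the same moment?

4

Sweep the timeline, counting +1 at each start and −1 at each end (ends before starts at a tie):
12:00 start Sana → 1
13:15 end Sana → 0
13:15 start Marcus → 1
13:45 start Dmitri → 2
14:30 start Yusuf → 3
14:45 start Hannah → 4
15:00 end Dmitri → 3
15:15 end Yusuf → 2
15:30 end Marcus → 1
15:45 end Hannah → 0
Peak is 4, at 14:45 (Dmitri, Hannah, Marcus, Yusuf).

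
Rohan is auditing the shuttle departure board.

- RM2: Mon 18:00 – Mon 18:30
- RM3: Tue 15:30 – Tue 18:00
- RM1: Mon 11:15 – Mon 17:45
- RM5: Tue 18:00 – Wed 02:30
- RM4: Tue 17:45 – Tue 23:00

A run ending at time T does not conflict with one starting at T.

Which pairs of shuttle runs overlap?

Two intervals overlap when each starts before the other ends.
Sorted by start: RM1, RM2, RM3, RM4, RM5.
RM2 starts after RM1 ends, so RM1 has no further overlaps.
RM3 starts after RM2 ends, so RM2 has no further overlaps.
RM4 starts before RM3 ends → RM3 and RM4 overlap.
RM5 starts exactly when RM3 ends (back-to-back, no overlap).
RM5 starts before RM4 ends → RM4 and RM5 overlap.

RM3 & RM4, RM4 & RM5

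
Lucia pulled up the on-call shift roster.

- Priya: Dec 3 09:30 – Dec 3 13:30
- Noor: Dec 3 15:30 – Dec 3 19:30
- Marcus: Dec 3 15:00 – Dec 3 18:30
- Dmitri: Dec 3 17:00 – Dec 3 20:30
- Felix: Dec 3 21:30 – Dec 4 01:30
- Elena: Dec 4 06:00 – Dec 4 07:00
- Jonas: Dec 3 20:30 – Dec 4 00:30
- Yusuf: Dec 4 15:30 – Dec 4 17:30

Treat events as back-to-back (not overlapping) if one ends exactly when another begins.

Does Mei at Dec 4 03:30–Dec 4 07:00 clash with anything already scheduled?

Priya: ends Dec 3 13:30 at or before Mei starts Dec 4 03:30 → clear.
Marcus: ends Dec 3 18:30 at or before Mei starts Dec 4 03:30 → clear.
Noor: ends Dec 3 19:30 at or before Mei starts Dec 4 03:30 → clear.
Dmitri: ends Dec 3 20:30 at or before Mei starts Dec 4 03:30 → clear.
Jonas: ends Dec 4 00:30 at or before Mei starts Dec 4 03:30 → clear.
Felix: ends Dec 4 01:30 at or before Mei starts Dec 4 03:30 → clear.
Elena: starts Dec 4 06:00 before Mei ends Dec 4 07:00, and ends Dec 4 07:00 after Mei starts Dec 4 03:30 → overlap.
Yusuf: starts Dec 4 15:30 at or after Mei ends Dec 4 07:00 → clear.
Mei overlaps Elena.

Yes — it overlaps Elena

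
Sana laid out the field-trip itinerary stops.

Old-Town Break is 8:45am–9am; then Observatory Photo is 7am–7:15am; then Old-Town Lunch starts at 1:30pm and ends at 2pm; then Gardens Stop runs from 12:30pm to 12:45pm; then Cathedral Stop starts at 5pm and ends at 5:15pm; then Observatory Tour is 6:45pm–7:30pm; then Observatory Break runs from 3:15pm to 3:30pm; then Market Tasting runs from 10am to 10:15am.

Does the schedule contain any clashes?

No

Two intervals overlap when each starts before the other ends.
Sorted by start: Observatory Photo, Old-Town Break, Market Tasting, Gardens Stop, Old-Town Lunch, Observatory Break, Cathedral Stop, Observatory Tour.
Old-Town Break starts after Observatory Photo ends, so Observatory Photo has no further overlaps.
Market Tasting starts after Old-Town Break ends, so Old-Town Break has no further overlaps.
Gardens Stop starts after Market Tasting ends, so Market Tasting has no further overlaps.
Old-Town Lunch starts after Gardens Stop ends, so Gardens Stop has no further overlaps.
Observatory Break starts after Old-Town Lunch ends, so Old-Town Lunch has no further overlaps.
Cathedral Stop starts after Observatory Break ends, so Observatory Break has no further overlaps.
Observatory Tour starts after Cathedral Stop ends.
Every pair is clear; the schedule has no overlaps.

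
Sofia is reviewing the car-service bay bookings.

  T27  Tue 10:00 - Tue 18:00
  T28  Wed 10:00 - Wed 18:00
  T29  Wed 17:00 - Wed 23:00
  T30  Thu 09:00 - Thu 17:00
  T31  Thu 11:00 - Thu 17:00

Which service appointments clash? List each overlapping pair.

T28 & T29, T30 & T31

Sorted by start: T27, T28, T29, T30, T31.
T28 starts after T27 ends; T27 is clear from here.
T29 starts before T28 ends → T28 and T29 overlap.
T30 starts after T28 ends; T28 is clear from here.
T30 starts after T29 ends; T29 is clear from here.
T31 starts before T30 ends → T30 and T31 overlap.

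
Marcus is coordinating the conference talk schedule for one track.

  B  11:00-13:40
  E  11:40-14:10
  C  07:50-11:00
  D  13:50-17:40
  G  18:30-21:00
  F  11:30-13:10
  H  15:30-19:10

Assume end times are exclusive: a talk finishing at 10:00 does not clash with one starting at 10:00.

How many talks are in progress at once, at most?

Sweep the timeline, counting +1 at each start and −1 at each end (ends before starts at a tie):
07:50 start C → 1
11:00 end C → 0
11:00 start B → 1
11:30 start F → 2
11:40 start E → 3
13:10 end F → 2
13:40 end B → 1
13:50 start D → 2
14:10 end E → 1
15:30 start H → 2
17:40 end D → 1
18:30 start G → 2
19:10 end H → 1
21:00 end G → 0
Peak is 3, at 11:40 (B, E, F).

3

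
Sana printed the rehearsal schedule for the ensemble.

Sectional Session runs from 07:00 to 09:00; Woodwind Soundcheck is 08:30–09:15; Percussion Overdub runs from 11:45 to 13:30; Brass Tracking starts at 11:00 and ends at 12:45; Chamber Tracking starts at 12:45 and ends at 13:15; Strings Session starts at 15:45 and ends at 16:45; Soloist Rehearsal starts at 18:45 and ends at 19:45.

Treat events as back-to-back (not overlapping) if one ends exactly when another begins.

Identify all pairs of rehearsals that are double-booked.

Check each pair: they overlap iff neither finishes before the other starts.
Sorted by start: Sectional Session, Woodwind Soundcheck, Brass Tracking, Percussion Overdub, Chamber Tracking, Strings Session, Soloist Rehearsal.
Woodwind Soundcheck starts before Sectional Session ends → Sectional Session and Woodwind Soundcheck overlap.
Brass Tracking starts after Sectional Session ends, so Sectional Session has no further overlaps.
Brass Tracking starts after Woodwind Soundcheck ends, so Woodwind Soundcheck has no further overlaps.
Percussion Overdub starts before Brass Tracking ends → Brass Tracking and Percussion Overdub overlap.
Chamber Tracking starts exactly when Brass Tracking ends (back-to-back, no overlap), so Brass Tracking has no further overlaps.
Chamber Tracking starts before Percussion Overdub ends → Percussion Overdub and Chamber Tracking overlap.
Strings Session starts after Percussion Overdub ends, so Percussion Overdub has no further overlaps.
Strings Session starts after Chamber Tracking ends, so Chamber Tracking has no further overlaps.
Soloist Rehearsal starts after Strings Session ends.

Brass Tracking & Percussion Overdub, Chamber Tracking & Percussion Overdub, Sectional Session & Woodwind Soundcheck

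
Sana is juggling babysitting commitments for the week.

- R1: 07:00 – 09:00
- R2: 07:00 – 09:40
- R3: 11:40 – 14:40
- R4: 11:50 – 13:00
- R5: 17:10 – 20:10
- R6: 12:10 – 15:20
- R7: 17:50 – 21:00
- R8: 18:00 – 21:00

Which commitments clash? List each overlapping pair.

Check each pair: they overlap iff neither finishes before the other starts.
Sorted by start: R1, R2, R3, R4, R6, R5, R7, R8.
R2 starts before R1 ends → R1 and R2 overlap.
R3 starts after R1 ends; R1 is clear from here.
R3 starts after R2 ends; R2 is clear from here.
R4 starts before R3 ends → R3 and R4 overlap.
R6 starts before R3 ends → R3 and R6 overlap.
R5 starts after R3 ends; R3 is clear from here.
R6 starts before R4 ends → R4 and R6 overlap.
R5 starts after R4 ends; R4 is clear from here.
R5 starts after R6 ends; R6 is clear from here.
R7 starts before R5 ends → R5 and R7 overlap.
R8 starts before R5 ends → R5 and R8 overlap.
R8 starts before R7 ends → R7 and R8 overlap.

R1 & R2, R3 & R4, R3 & R6, R4 & R6, R5 & R7, R5 & R8, R7 & R8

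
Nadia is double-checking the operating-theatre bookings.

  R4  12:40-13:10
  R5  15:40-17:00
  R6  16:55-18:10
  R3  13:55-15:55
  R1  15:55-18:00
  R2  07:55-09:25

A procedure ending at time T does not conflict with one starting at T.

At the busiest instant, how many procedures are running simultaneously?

Sort all start/end points and keep a running count:
07:55 start R2 → 1
09:25 end R2 → 0
12:40 start R4 → 1
13:10 end R4 → 0
13:55 start R3 → 1
15:40 start R5 → 2
15:55 end R3 → 1
15:55 start R1 → 2
16:55 start R6 → 3
17:00 end R5 → 2
18:00 end R1 → 1
18:10 end R6 → 0
Peak is 3, at 16:55 (R1, R5, R6).

3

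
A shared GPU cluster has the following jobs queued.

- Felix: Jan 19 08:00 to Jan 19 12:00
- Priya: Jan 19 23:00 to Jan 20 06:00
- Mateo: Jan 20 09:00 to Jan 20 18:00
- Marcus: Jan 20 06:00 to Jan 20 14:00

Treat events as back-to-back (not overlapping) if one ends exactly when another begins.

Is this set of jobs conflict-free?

Two intervals overlap when each starts before the other ends.
Sorted by start: Felix, Priya, Marcus, Mateo.
Priya starts after Felix ends, so nothing later overlaps Felix either.
Marcus starts exactly when Priya ends (back-to-back, no overlap), so nothing later overlaps Priya either.
Mateo starts before Marcus ends → Marcus and Mateo overlap.
That's a conflict, so the schedule is not conflict-free.

No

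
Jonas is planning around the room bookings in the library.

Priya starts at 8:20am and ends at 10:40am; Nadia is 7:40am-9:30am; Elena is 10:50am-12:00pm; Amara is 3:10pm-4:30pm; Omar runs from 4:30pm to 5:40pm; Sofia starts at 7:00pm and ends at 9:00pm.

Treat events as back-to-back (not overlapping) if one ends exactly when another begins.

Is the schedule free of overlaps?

No

Sorted by start: Nadia, Priya, Elena, Amara, Omar, Sofia.
Priya starts before Nadia ends → Nadia and Priya overlap.
That's a conflict, so the schedule is not conflict-free.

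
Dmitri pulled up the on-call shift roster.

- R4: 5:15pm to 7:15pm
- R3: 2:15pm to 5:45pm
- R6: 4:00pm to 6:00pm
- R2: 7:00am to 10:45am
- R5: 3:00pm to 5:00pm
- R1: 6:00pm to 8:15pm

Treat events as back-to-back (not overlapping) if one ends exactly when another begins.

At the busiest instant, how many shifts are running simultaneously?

3

Walk through starts and ends in time order (an end at T is processed before a start at T):
7:00am start R2 → 1
10:45am end R2 → 0
2:15pm start R3 → 1
3:00pm start R5 → 2
4:00pm start R6 → 3
5:00pm end R5 → 2
5:15pm start R4 → 3
5:45pm end R3 → 2
6:00pm end R6 → 1
6:00pm start R1 → 2
7:15pm end R4 → 1
8:15pm end R1 → 0
Peak is 3, at 4:00pm (R3, R5, R6).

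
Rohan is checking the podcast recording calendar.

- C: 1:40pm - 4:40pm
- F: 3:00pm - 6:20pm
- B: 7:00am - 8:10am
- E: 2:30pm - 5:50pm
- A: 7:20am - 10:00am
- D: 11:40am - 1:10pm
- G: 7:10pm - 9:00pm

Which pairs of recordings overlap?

A & B, C & E, C & F, E & F

Sorted by start: B, A, D, C, E, F, G.
A starts before B ends → B and A overlap.
D starts after B ends — done with B.
D starts after A ends — done with A.
C starts after D ends — done with D.
E starts before C ends → C and E overlap.
F starts before C ends → C and F overlap.
G starts after C ends.
F starts before E ends → E and F overlap.
G starts after E ends.
G starts after F ends.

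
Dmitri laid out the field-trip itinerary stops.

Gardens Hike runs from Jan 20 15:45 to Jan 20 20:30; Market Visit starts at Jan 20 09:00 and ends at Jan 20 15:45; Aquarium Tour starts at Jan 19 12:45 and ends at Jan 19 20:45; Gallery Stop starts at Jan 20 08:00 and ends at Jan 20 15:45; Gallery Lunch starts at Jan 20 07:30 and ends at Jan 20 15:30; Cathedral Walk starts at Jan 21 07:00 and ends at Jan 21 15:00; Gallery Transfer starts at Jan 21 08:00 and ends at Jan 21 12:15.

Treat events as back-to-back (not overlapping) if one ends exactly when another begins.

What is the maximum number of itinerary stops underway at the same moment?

3

Sort all start/end points and keep a running count:
Jan 19 12:45 start Aquarium Tour → 1
Jan 19 20:45 end Aquarium Tour → 0
Jan 20 07:30 start Gallery Lunch → 1
Jan 20 08:00 start Gallery Stop → 2
Jan 20 09:00 start Market Visit → 3
Jan 20 15:30 end Gallery Lunch → 2
Jan 20 15:45 end Gallery Stop → 1
Jan 20 15:45 end Market Visit → 0
Jan 20 15:45 start Gardens Hike → 1
Jan 20 20:30 end Gardens Hike → 0
Jan 21 07:00 start Cathedral Walk → 1
Jan 21 08:00 start Gallery Transfer → 2
Jan 21 12:15 end Gallery Transfer → 1
Jan 21 15:00 end Cathedral Walk → 0
Peak is 3, at Jan 20 09:00 (Gallery Lunch, Gallery Stop, Market Visit).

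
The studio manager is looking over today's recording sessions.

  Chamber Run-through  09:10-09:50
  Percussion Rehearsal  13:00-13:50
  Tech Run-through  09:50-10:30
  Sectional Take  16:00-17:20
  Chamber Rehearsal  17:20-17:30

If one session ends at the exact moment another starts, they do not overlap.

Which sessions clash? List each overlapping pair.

no overlapping pairs

Sorted by start: Chamber Run-through, Tech Run-through, Percussion Rehearsal, Sectional Take, Chamber Rehearsal.
Tech Run-through starts exactly when Chamber Run-through ends (back-to-back, no overlap); Chamber Run-through is clear from here.
Percussion Rehearsal starts after Tech Run-through ends; Tech Run-through is clear from here.
Sectional Take starts after Percussion Rehearsal ends; Percussion Rehearsal is clear from here.
Chamber Rehearsal starts exactly when Sectional Take ends (back-to-back, no overlap).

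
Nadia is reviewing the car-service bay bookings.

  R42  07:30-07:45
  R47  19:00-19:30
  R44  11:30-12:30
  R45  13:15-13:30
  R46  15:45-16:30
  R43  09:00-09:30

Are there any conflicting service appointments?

Two intervals overlap when each starts before the other ends.
Sorted by start: R42, R43, R44, R45, R46, R47.
R43 starts after R42 ends — done with R42.
R44 starts after R43 ends — done with R43.
R45 starts after R44 ends — done with R44.
R46 starts after R45 ends — done with R45.
R47 starts after R46 ends.
Every pair is clear; the schedule has no overlaps.

No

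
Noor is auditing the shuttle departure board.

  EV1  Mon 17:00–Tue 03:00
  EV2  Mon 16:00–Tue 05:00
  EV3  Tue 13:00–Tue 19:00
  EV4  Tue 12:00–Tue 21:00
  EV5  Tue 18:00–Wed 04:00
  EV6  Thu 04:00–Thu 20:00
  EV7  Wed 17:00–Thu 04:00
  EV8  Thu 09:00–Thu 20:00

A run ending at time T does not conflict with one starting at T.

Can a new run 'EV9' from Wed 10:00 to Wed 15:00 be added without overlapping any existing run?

Yes — the slot is free

EV2: ends Tue 05:00 at or before EV9 starts Wed 10:00 → clear.
EV1: ends Tue 03:00 at or before EV9 starts Wed 10:00 → clear.
EV4: ends Tue 21:00 at or before EV9 starts Wed 10:00 → clear.
EV3: ends Tue 19:00 at or before EV9 starts Wed 10:00 → clear.
EV5: ends Wed 04:00 at or before EV9 starts Wed 10:00 → clear.
EV7: starts Wed 17:00 at or after EV9 ends Wed 15:00 → clear.
EV6: starts Thu 04:00 at or after EV9 ends Wed 15:00 → clear.
EV8: starts Thu 09:00 at or after EV9 ends Wed 15:00 → clear.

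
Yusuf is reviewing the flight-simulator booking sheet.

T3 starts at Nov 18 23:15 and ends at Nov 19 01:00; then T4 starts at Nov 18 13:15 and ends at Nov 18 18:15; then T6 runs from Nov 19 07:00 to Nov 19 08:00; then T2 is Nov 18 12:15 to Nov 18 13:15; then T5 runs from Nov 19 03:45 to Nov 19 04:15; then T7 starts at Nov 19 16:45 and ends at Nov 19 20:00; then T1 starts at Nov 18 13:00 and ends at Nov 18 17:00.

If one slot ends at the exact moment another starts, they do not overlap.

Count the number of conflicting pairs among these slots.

Sorted by start: T2, T1, T4, T3, T5, T6, T7.
T1 starts before T2 ends → T2 and T1 overlap.
T4 starts exactly when T2 ends (back-to-back, no overlap), so nothing later overlaps T2 either.
T4 starts before T1 ends → T1 and T4 overlap.
T3 starts after T1 ends, so nothing later overlaps T1 either.
T3 starts after T4 ends, so nothing later overlaps T4 either.
T5 starts after T3 ends, so nothing later overlaps T3 either.
T6 starts after T5 ends, so nothing later overlaps T5 either.
T7 starts after T6 ends.
Overlapping pairs: T1 & T2, T1 & T4 — 2 in total.

2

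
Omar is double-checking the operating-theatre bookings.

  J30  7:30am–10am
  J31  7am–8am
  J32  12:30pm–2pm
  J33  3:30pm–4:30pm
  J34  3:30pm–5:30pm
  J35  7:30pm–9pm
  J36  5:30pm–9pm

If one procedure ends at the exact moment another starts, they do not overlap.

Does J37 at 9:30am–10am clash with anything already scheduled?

J31: ends 8am at or before J37 starts 9:30am → clear.
J30: starts 7:30am before J37 ends 10am, and ends 10am after J37 starts 9:30am → overlap.
J32: starts 12:30pm at or after J37 ends 10am → clear.
J33: starts 3:30pm at or after J37 ends 10am → clear.
J34: starts 3:30pm at or after J37 ends 10am → clear.
J36: starts 5:30pm at or after J37 ends 10am → clear.
J35: starts 7:30pm at or after J37 ends 10am → clear.
J37 overlaps J30.

Yes — it overlaps J30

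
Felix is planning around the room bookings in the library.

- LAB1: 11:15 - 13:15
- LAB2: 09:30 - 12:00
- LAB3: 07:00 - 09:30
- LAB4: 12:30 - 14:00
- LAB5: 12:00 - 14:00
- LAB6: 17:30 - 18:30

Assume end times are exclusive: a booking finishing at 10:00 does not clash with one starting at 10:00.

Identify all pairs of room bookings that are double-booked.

LAB1 & LAB2, LAB1 & LAB4, LAB1 & LAB5, LAB4 & LAB5

Sorted by start: LAB3, LAB2, LAB1, LAB5, LAB4, LAB6.
LAB2 starts exactly when LAB3 ends (back-to-back, no overlap) — done with LAB3.
LAB1 starts before LAB2 ends → LAB2 and LAB1 overlap.
LAB5 starts exactly when LAB2 ends (back-to-back, no overlap) — done with LAB2.
LAB5 starts before LAB1 ends → LAB1 and LAB5 overlap.
LAB4 starts before LAB1 ends → LAB1 and LAB4 overlap.
LAB6 starts after LAB1 ends.
LAB4 starts before LAB5 ends → LAB5 and LAB4 overlap.
LAB6 starts after LAB5 ends.
LAB6 starts after LAB4 ends.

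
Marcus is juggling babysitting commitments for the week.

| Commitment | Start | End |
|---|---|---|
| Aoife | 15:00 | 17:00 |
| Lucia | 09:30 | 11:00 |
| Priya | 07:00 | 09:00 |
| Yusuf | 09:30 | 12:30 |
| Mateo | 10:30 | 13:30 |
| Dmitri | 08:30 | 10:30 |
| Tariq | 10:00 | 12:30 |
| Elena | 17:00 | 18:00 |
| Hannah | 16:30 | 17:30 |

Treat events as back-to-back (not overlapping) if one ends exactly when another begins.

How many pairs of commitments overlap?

12

Sorted by start: Priya, Dmitri, Lucia, Yusuf, Tariq, Mateo, Aoife, Hannah, Elena.
Dmitri starts before Priya ends → Priya and Dmitri overlap.
Lucia starts after Priya ends; Priya is clear from here.
Lucia starts before Dmitri ends → Dmitri and Lucia overlap.
Yusuf starts before Dmitri ends → Dmitri and Yusuf overlap.
Tariq starts before Dmitri ends → Dmitri and Tariq overlap.
Mateo starts exactly when Dmitri ends (back-to-back, no overlap); Dmitri is clear from here.
Yusuf starts before Lucia ends → Lucia and Yusuf overlap.
Tariq starts before Lucia ends → Lucia and Tariq overlap.
Mateo starts before Lucia ends → Lucia and Mateo overlap.
Aoife starts after Lucia ends; Lucia is clear from here.
Tariq starts before Yusuf ends → Yusuf and Tariq overlap.
Mateo starts before Yusuf ends → Yusuf and Mateo overlap.
Aoife starts after Yusuf ends; Yusuf is clear from here.
Mateo starts before Tariq ends → Tariq and Mateo overlap.
Aoife starts after Tariq ends; Tariq is clear from here.
Aoife starts after Mateo ends; Mateo is clear from here.
Hannah starts before Aoife ends → Aoife and Hannah overlap.
Elena starts exactly when Aoife ends (back-to-back, no overlap).
Elena starts before Hannah ends → Hannah and Elena overlap.
Overlapping pairs: Aoife & Hannah, Dmitri & Lucia, Dmitri & Priya, Dmitri & Tariq, Dmitri & Yusuf, Elena & Hannah, Lucia & Mateo, Lucia & Tariq, Lucia & Yusuf, Mateo & Tariq, Mateo & Yusuf, Tariq & Yusuf — 12 in total.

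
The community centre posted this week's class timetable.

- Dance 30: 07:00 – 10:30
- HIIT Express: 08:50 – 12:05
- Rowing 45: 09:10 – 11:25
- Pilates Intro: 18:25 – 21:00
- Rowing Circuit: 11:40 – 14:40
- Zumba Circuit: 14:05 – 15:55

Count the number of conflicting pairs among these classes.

5

Two intervals overlap when each starts before the other ends.
Sorted by start: Dance 30, HIIT Express, Rowing 45, Rowing Circuit, Zumba Circuit, Pilates Intro.
HIIT Express starts before Dance 30 ends → Dance 30 and HIIT Express overlap.
Rowing 45 starts before Dance 30 ends → Dance 30 and Rowing 45 overlap.
Rowing Circuit starts after Dance 30 ends; Dance 30 is clear from here.
Rowing 45 starts before HIIT Express ends → HIIT Express and Rowing 45 overlap.
Rowing Circuit starts before HIIT Express ends → HIIT Express and Rowing Circuit overlap.
Zumba Circuit starts after HIIT Express ends; HIIT Express is clear from here.
Rowing Circuit starts after Rowing 45 ends; Rowing 45 is clear from here.
Zumba Circuit starts before Rowing Circuit ends → Rowing Circuit and Zumba Circuit overlap.
Pilates Intro starts after Rowing Circuit ends.
Pilates Intro starts after Zumba Circuit ends.
Overlapping pairs: Dance 30 & HIIT Express, Dance 30 & Rowing 45, HIIT Express & Rowing 45, HIIT Express & Rowing Circuit, Rowing Circuit & Zumba Circuit — 5 in total.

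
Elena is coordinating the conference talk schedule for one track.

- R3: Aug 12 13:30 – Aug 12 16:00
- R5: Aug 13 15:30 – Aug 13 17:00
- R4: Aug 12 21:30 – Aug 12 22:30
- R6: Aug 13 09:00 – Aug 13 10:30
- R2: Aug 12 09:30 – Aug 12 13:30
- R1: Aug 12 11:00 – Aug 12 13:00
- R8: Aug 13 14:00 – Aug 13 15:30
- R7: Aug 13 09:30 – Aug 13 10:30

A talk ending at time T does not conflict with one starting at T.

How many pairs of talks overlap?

2

Sorted by start: R2, R1, R3, R4, R6, R7, R8, R5.
R1 starts before R2 ends → R2 and R1 overlap.
R3 starts exactly when R2 ends (back-to-back, no overlap), so R2 has no further overlaps.
R3 starts after R1 ends, so R1 has no further overlaps.
R4 starts after R3 ends, so R3 has no further overlaps.
R6 starts after R4 ends, so R4 has no further overlaps.
R7 starts before R6 ends → R6 and R7 overlap.
R8 starts after R6 ends, so R6 has no further overlaps.
R8 starts after R7 ends, so R7 has no further overlaps.
R5 starts exactly when R8 ends (back-to-back, no overlap).
Overlapping pairs: R1 & R2, R6 & R7 — 2 in total.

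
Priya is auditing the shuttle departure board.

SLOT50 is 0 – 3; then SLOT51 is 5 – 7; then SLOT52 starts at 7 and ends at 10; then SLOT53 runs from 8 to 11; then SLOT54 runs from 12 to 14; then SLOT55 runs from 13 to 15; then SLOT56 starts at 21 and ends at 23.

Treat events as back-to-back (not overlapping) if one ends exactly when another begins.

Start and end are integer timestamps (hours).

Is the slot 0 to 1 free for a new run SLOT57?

No — it overlaps SLOT50

SLOT50: starts 0 before SLOT57 ends 1, and ends 3 after SLOT57 starts 0 → overlap.
SLOT51: starts 5 at or after SLOT57 ends 1 → clear.
SLOT52: starts 7 at or after SLOT57 ends 1 → clear.
SLOT53: starts 8 at or after SLOT57 ends 1 → clear.
SLOT54: starts 12 at or after SLOT57 ends 1 → clear.
SLOT55: starts 13 at or after SLOT57 ends 1 → clear.
SLOT56: starts 21 at or after SLOT57 ends 1 → clear.
SLOT57 overlaps SLOT50.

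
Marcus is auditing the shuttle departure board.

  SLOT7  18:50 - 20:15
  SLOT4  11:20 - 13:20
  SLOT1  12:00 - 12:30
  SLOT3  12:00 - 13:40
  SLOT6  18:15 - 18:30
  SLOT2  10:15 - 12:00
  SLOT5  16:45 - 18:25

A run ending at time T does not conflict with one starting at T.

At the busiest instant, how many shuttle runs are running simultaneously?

3

Sort all start/end points and keep a running count:
10:15 start SLOT2 → 1
11:20 start SLOT4 → 2
12:00 end SLOT2 → 1
12:00 start SLOT1 → 2
12:00 start SLOT3 → 3
12:30 end SLOT1 → 2
13:20 end SLOT4 → 1
13:40 end SLOT3 → 0
16:45 start SLOT5 → 1
18:15 start SLOT6 → 2
18:25 end SLOT5 → 1
18:30 end SLOT6 → 0
18:50 start SLOT7 → 1
20:15 end SLOT7 → 0
Peak is 3, at 12:00 (SLOT1, SLOT3, SLOT4).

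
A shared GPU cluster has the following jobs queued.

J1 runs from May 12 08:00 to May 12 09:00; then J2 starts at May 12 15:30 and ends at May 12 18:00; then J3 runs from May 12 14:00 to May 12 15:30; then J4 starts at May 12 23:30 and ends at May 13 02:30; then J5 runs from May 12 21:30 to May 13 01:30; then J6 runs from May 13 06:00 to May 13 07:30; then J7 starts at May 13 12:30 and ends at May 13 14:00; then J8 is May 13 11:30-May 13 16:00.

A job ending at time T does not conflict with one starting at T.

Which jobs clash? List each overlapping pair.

Sorted by start: J1, J3, J2, J5, J4, J6, J8, J7.
J3 starts after J1 ends, so nothing later overlaps J1 either.
J2 starts exactly when J3 ends (back-to-back, no overlap), so nothing later overlaps J3 either.
J5 starts after J2 ends, so nothing later overlaps J2 either.
J4 starts before J5 ends → J5 and J4 overlap.
J6 starts after J5 ends, so nothing later overlaps J5 either.
J6 starts after J4 ends, so nothing later overlaps J4 either.
J8 starts after J6 ends, so nothing later overlaps J6 either.
J7 starts before J8 ends → J8 and J7 overlap.

J4 & J5, J7 & J8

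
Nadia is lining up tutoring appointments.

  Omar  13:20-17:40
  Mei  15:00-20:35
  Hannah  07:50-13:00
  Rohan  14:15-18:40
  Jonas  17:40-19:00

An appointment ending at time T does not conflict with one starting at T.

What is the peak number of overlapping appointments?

3

Sort all start/end points and keep a running count:
07:50 start Hannah → 1
13:00 end Hannah → 0
13:20 start Omar → 1
14:15 start Rohan → 2
15:00 start Mei → 3
17:40 end Omar → 2
17:40 start Jonas → 3
18:40 end Rohan → 2
19:00 end Jonas → 1
20:35 end Mei → 0
Peak is 3, at 15:00 (Mei, Omar, Rohan).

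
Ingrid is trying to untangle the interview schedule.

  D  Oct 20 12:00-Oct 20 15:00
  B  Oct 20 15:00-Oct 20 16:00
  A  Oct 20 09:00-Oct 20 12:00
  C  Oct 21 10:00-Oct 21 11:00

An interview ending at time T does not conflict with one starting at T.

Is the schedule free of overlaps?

Check each pair: they overlap iff neither finishes before the other starts.
Sorted by start: A, D, B, C.
D starts exactly when A ends (back-to-back, no overlap); A is clear from here.
B starts exactly when D ends (back-to-back, no overlap); D is clear from here.
C starts after B ends.
Every pair is clear; the schedule has no overlaps.

Yes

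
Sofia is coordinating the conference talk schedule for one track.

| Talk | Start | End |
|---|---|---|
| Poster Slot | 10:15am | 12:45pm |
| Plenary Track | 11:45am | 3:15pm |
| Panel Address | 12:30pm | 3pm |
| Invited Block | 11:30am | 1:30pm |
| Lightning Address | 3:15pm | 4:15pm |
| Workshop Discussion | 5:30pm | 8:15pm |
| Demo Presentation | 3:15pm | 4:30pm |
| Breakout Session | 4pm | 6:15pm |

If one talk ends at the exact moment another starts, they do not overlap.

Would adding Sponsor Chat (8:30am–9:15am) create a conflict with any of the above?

No — it doesn't clash with anything

Poster Slot: starts 10:15am at or after Sponsor Chat ends 9:15am → clear.
Invited Block: starts 11:30am at or after Sponsor Chat ends 9:15am → clear.
Plenary Track: starts 11:45am at or after Sponsor Chat ends 9:15am → clear.
Panel Address: starts 12:30pm at or after Sponsor Chat ends 9:15am → clear.
Lightning Address: starts 3:15pm at or after Sponsor Chat ends 9:15am → clear.
Demo Presentation: starts 3:15pm at or after Sponsor Chat ends 9:15am → clear.
Breakout Session: starts 4pm at or after Sponsor Chat ends 9:15am → clear.
Workshop Discussion: starts 5:30pm at or after Sponsor Chat ends 9:15am → clear.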